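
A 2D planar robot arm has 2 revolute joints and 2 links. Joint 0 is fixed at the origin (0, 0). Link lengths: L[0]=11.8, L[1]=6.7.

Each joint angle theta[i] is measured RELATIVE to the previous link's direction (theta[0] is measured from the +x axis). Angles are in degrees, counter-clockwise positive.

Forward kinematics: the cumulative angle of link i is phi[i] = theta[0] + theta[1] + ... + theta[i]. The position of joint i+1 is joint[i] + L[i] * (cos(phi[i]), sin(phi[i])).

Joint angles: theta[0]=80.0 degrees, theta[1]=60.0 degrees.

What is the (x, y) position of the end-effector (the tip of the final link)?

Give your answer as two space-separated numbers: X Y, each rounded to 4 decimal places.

joint[0] = (0.0000, 0.0000)  (base)
link 0: phi[0] = 80 = 80 deg
  cos(80 deg) = 0.1736, sin(80 deg) = 0.9848
  joint[1] = (0.0000, 0.0000) + 11.8 * (0.1736, 0.9848) = (0.0000 + 2.0490, 0.0000 + 11.6207) = (2.0490, 11.6207)
link 1: phi[1] = 80 + 60 = 140 deg
  cos(140 deg) = -0.7660, sin(140 deg) = 0.6428
  joint[2] = (2.0490, 11.6207) + 6.7 * (-0.7660, 0.6428) = (2.0490 + -5.1325, 11.6207 + 4.3067) = (-3.0834, 15.9274)
End effector: (-3.0834, 15.9274)

Answer: -3.0834 15.9274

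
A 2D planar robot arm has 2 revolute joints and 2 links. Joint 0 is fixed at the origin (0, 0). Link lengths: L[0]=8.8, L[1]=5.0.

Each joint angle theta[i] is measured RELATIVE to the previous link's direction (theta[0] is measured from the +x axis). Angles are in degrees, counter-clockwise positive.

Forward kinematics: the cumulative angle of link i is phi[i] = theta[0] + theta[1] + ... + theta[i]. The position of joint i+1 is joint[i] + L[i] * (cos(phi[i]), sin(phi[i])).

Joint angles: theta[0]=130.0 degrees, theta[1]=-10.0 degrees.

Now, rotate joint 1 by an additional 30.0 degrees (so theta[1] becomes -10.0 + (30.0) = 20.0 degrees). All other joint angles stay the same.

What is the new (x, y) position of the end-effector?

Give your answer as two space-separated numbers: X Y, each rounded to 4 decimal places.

joint[0] = (0.0000, 0.0000)  (base)
link 0: phi[0] = 130 = 130 deg
  cos(130 deg) = -0.6428, sin(130 deg) = 0.7660
  joint[1] = (0.0000, 0.0000) + 8.8 * (-0.6428, 0.7660) = (0.0000 + -5.6565, 0.0000 + 6.7412) = (-5.6565, 6.7412)
link 1: phi[1] = 130 + 20 = 150 deg
  cos(150 deg) = -0.8660, sin(150 deg) = 0.5000
  joint[2] = (-5.6565, 6.7412) + 5 * (-0.8660, 0.5000) = (-5.6565 + -4.3301, 6.7412 + 2.5000) = (-9.9867, 9.2412)
End effector: (-9.9867, 9.2412)

Answer: -9.9867 9.2412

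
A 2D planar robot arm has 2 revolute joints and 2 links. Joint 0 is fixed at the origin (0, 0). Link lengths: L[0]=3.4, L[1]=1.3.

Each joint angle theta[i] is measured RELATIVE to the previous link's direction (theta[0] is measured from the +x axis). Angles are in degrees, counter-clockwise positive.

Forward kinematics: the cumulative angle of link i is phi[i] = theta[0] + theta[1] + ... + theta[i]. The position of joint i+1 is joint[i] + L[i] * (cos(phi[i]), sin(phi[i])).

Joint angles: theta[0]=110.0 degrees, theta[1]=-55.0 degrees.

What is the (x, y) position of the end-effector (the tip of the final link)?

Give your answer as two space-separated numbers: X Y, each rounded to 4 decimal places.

joint[0] = (0.0000, 0.0000)  (base)
link 0: phi[0] = 110 = 110 deg
  cos(110 deg) = -0.3420, sin(110 deg) = 0.9397
  joint[1] = (0.0000, 0.0000) + 3.4 * (-0.3420, 0.9397) = (0.0000 + -1.1629, 0.0000 + 3.1950) = (-1.1629, 3.1950)
link 1: phi[1] = 110 + -55 = 55 deg
  cos(55 deg) = 0.5736, sin(55 deg) = 0.8192
  joint[2] = (-1.1629, 3.1950) + 1.3 * (0.5736, 0.8192) = (-1.1629 + 0.7456, 3.1950 + 1.0649) = (-0.4172, 4.2599)
End effector: (-0.4172, 4.2599)

Answer: -0.4172 4.2599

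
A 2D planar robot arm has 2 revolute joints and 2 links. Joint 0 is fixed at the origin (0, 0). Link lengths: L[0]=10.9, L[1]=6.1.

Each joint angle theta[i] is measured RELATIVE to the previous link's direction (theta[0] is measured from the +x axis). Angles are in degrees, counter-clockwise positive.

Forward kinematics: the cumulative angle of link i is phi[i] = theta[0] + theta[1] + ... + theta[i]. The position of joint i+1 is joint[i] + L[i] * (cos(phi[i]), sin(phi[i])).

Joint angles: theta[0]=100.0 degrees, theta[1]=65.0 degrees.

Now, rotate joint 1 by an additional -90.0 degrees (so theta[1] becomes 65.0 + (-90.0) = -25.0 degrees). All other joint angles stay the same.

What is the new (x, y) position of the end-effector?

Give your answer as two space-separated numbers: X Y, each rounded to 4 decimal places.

joint[0] = (0.0000, 0.0000)  (base)
link 0: phi[0] = 100 = 100 deg
  cos(100 deg) = -0.1736, sin(100 deg) = 0.9848
  joint[1] = (0.0000, 0.0000) + 10.9 * (-0.1736, 0.9848) = (0.0000 + -1.8928, 0.0000 + 10.7344) = (-1.8928, 10.7344)
link 1: phi[1] = 100 + -25 = 75 deg
  cos(75 deg) = 0.2588, sin(75 deg) = 0.9659
  joint[2] = (-1.8928, 10.7344) + 6.1 * (0.2588, 0.9659) = (-1.8928 + 1.5788, 10.7344 + 5.8921) = (-0.3140, 16.6266)
End effector: (-0.3140, 16.6266)

Answer: -0.3140 16.6266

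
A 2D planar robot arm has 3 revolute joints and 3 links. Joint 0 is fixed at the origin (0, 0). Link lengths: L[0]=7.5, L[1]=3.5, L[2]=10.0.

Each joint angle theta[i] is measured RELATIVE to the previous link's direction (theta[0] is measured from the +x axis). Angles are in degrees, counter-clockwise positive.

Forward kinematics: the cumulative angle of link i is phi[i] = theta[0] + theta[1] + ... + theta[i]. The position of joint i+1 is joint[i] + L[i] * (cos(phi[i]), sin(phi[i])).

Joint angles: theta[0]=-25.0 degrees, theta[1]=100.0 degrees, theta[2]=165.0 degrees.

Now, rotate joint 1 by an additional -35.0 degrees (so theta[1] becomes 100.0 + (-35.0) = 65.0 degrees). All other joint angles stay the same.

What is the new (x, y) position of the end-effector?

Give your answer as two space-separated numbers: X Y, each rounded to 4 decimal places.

joint[0] = (0.0000, 0.0000)  (base)
link 0: phi[0] = -25 = -25 deg
  cos(-25 deg) = 0.9063, sin(-25 deg) = -0.4226
  joint[1] = (0.0000, 0.0000) + 7.5 * (0.9063, -0.4226) = (0.0000 + 6.7973, 0.0000 + -3.1696) = (6.7973, -3.1696)
link 1: phi[1] = -25 + 65 = 40 deg
  cos(40 deg) = 0.7660, sin(40 deg) = 0.6428
  joint[2] = (6.7973, -3.1696) + 3.5 * (0.7660, 0.6428) = (6.7973 + 2.6812, -3.1696 + 2.2498) = (9.4785, -0.9199)
link 2: phi[2] = -25 + 65 + 165 = 205 deg
  cos(205 deg) = -0.9063, sin(205 deg) = -0.4226
  joint[3] = (9.4785, -0.9199) + 10 * (-0.9063, -0.4226) = (9.4785 + -9.0631, -0.9199 + -4.2262) = (0.4154, -5.1461)
End effector: (0.4154, -5.1461)

Answer: 0.4154 -5.1461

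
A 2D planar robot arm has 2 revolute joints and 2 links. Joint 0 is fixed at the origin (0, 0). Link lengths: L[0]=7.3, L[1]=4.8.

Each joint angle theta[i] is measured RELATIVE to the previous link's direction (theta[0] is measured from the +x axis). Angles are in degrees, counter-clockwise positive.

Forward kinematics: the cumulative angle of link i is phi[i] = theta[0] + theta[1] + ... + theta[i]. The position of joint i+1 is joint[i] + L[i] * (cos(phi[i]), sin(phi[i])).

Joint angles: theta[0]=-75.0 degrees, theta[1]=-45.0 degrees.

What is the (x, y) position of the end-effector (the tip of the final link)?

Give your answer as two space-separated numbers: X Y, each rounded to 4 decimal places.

Answer: -0.5106 -11.2082

Derivation:
joint[0] = (0.0000, 0.0000)  (base)
link 0: phi[0] = -75 = -75 deg
  cos(-75 deg) = 0.2588, sin(-75 deg) = -0.9659
  joint[1] = (0.0000, 0.0000) + 7.3 * (0.2588, -0.9659) = (0.0000 + 1.8894, 0.0000 + -7.0513) = (1.8894, -7.0513)
link 1: phi[1] = -75 + -45 = -120 deg
  cos(-120 deg) = -0.5000, sin(-120 deg) = -0.8660
  joint[2] = (1.8894, -7.0513) + 4.8 * (-0.5000, -0.8660) = (1.8894 + -2.4000, -7.0513 + -4.1569) = (-0.5106, -11.2082)
End effector: (-0.5106, -11.2082)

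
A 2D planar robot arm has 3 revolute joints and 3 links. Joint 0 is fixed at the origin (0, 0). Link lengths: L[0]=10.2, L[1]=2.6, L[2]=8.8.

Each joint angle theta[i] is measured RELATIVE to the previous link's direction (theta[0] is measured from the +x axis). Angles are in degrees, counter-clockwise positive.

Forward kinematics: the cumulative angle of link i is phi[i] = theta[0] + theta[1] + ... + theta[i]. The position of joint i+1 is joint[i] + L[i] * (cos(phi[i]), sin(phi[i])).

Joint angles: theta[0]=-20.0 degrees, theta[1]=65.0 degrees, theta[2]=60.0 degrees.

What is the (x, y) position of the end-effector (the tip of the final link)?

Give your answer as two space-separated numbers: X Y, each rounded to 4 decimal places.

Answer: 9.1457 6.8500

Derivation:
joint[0] = (0.0000, 0.0000)  (base)
link 0: phi[0] = -20 = -20 deg
  cos(-20 deg) = 0.9397, sin(-20 deg) = -0.3420
  joint[1] = (0.0000, 0.0000) + 10.2 * (0.9397, -0.3420) = (0.0000 + 9.5849, 0.0000 + -3.4886) = (9.5849, -3.4886)
link 1: phi[1] = -20 + 65 = 45 deg
  cos(45 deg) = 0.7071, sin(45 deg) = 0.7071
  joint[2] = (9.5849, -3.4886) + 2.6 * (0.7071, 0.7071) = (9.5849 + 1.8385, -3.4886 + 1.8385) = (11.4233, -1.6501)
link 2: phi[2] = -20 + 65 + 60 = 105 deg
  cos(105 deg) = -0.2588, sin(105 deg) = 0.9659
  joint[3] = (11.4233, -1.6501) + 8.8 * (-0.2588, 0.9659) = (11.4233 + -2.2776, -1.6501 + 8.5001) = (9.1457, 6.8500)
End effector: (9.1457, 6.8500)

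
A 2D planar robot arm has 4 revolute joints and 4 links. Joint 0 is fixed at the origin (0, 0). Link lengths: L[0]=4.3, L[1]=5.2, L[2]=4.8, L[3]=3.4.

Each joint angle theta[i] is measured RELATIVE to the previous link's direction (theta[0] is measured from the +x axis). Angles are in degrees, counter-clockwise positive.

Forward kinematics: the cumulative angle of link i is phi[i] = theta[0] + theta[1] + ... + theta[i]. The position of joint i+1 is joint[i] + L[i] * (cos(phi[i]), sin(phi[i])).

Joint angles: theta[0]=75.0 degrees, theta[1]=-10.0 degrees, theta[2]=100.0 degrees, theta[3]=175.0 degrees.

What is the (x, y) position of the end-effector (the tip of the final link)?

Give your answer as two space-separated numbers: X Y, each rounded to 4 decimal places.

Answer: 1.8690 8.9457

Derivation:
joint[0] = (0.0000, 0.0000)  (base)
link 0: phi[0] = 75 = 75 deg
  cos(75 deg) = 0.2588, sin(75 deg) = 0.9659
  joint[1] = (0.0000, 0.0000) + 4.3 * (0.2588, 0.9659) = (0.0000 + 1.1129, 0.0000 + 4.1535) = (1.1129, 4.1535)
link 1: phi[1] = 75 + -10 = 65 deg
  cos(65 deg) = 0.4226, sin(65 deg) = 0.9063
  joint[2] = (1.1129, 4.1535) + 5.2 * (0.4226, 0.9063) = (1.1129 + 2.1976, 4.1535 + 4.7128) = (3.3105, 8.8663)
link 2: phi[2] = 75 + -10 + 100 = 165 deg
  cos(165 deg) = -0.9659, sin(165 deg) = 0.2588
  joint[3] = (3.3105, 8.8663) + 4.8 * (-0.9659, 0.2588) = (3.3105 + -4.6364, 8.8663 + 1.2423) = (-1.3259, 10.1086)
link 3: phi[3] = 75 + -10 + 100 + 175 = 340 deg
  cos(340 deg) = 0.9397, sin(340 deg) = -0.3420
  joint[4] = (-1.3259, 10.1086) + 3.4 * (0.9397, -0.3420) = (-1.3259 + 3.1950, 10.1086 + -1.1629) = (1.8690, 8.9457)
End effector: (1.8690, 8.9457)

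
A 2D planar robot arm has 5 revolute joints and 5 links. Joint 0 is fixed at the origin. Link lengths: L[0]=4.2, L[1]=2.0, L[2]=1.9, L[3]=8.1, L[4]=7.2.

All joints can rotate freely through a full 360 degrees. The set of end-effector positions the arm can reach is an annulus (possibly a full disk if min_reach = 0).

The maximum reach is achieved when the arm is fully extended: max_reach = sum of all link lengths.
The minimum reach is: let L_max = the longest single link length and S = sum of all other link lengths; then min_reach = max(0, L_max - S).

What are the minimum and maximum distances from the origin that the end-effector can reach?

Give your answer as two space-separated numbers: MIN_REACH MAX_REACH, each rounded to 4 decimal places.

Answer: 0.0000 23.4000

Derivation:
Link lengths: [4.2, 2.0, 1.9, 8.1, 7.2]
max_reach = 4.2 + 2 + 1.9 + 8.1 + 7.2 = 23.4
L_max = max([4.2, 2.0, 1.9, 8.1, 7.2]) = 8.1
S (sum of others) = 23.4 - 8.1 = 15.3
min_reach = max(0, 8.1 - 15.3) = max(0, -7.2) = 0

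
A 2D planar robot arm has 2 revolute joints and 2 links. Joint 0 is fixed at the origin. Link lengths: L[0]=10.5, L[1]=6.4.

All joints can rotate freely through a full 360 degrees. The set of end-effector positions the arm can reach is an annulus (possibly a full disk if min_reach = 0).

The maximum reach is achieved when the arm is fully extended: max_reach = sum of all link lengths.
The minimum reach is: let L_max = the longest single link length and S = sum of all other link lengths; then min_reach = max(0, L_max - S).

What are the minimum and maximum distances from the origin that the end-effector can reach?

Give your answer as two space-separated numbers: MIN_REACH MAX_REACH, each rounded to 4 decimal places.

Answer: 4.1000 16.9000

Derivation:
Link lengths: [10.5, 6.4]
max_reach = 10.5 + 6.4 = 16.9
L_max = max([10.5, 6.4]) = 10.5
S (sum of others) = 16.9 - 10.5 = 6.4
min_reach = max(0, 10.5 - 6.4) = max(0, 4.1) = 4.1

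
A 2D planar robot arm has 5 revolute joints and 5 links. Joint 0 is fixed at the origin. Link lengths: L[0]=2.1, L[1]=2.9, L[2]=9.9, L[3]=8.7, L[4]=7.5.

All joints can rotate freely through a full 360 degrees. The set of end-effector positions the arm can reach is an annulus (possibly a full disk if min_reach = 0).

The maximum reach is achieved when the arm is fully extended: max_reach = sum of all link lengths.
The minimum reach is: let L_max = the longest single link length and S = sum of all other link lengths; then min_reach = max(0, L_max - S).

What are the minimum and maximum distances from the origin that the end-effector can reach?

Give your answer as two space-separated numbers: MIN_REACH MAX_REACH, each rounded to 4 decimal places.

Link lengths: [2.1, 2.9, 9.9, 8.7, 7.5]
max_reach = 2.1 + 2.9 + 9.9 + 8.7 + 7.5 = 31.1
L_max = max([2.1, 2.9, 9.9, 8.7, 7.5]) = 9.9
S (sum of others) = 31.1 - 9.9 = 21.2
min_reach = max(0, 9.9 - 21.2) = max(0, -11.3) = 0

Answer: 0.0000 31.1000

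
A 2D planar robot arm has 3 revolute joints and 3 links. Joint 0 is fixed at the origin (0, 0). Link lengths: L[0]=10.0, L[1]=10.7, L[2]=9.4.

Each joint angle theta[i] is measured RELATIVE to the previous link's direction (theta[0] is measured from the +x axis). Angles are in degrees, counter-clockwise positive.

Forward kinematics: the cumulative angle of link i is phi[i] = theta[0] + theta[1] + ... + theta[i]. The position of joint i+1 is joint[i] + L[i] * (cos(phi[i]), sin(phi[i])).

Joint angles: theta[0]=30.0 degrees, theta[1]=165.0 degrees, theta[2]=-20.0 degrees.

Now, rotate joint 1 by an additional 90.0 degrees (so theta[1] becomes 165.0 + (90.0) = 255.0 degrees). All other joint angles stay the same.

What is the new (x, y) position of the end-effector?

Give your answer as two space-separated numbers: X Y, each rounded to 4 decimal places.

Answer: 10.6104 -14.6996

Derivation:
joint[0] = (0.0000, 0.0000)  (base)
link 0: phi[0] = 30 = 30 deg
  cos(30 deg) = 0.8660, sin(30 deg) = 0.5000
  joint[1] = (0.0000, 0.0000) + 10 * (0.8660, 0.5000) = (0.0000 + 8.6603, 0.0000 + 5.0000) = (8.6603, 5.0000)
link 1: phi[1] = 30 + 255 = 285 deg
  cos(285 deg) = 0.2588, sin(285 deg) = -0.9659
  joint[2] = (8.6603, 5.0000) + 10.7 * (0.2588, -0.9659) = (8.6603 + 2.7694, 5.0000 + -10.3354) = (11.4296, -5.3354)
link 2: phi[2] = 30 + 255 + -20 = 265 deg
  cos(265 deg) = -0.0872, sin(265 deg) = -0.9962
  joint[3] = (11.4296, -5.3354) + 9.4 * (-0.0872, -0.9962) = (11.4296 + -0.8193, -5.3354 + -9.3642) = (10.6104, -14.6996)
End effector: (10.6104, -14.6996)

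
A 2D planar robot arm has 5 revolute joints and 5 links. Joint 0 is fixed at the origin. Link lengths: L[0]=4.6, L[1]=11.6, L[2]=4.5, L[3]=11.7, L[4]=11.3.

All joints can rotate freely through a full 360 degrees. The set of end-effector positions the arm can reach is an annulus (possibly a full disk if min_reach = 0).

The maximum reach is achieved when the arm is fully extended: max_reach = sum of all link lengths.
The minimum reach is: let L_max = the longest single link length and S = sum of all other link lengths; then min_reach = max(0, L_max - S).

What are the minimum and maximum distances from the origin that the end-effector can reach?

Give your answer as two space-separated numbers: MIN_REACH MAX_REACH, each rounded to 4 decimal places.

Link lengths: [4.6, 11.6, 4.5, 11.7, 11.3]
max_reach = 4.6 + 11.6 + 4.5 + 11.7 + 11.3 = 43.7
L_max = max([4.6, 11.6, 4.5, 11.7, 11.3]) = 11.7
S (sum of others) = 43.7 - 11.7 = 32
min_reach = max(0, 11.7 - 32) = max(0, -20.3) = 0

Answer: 0.0000 43.7000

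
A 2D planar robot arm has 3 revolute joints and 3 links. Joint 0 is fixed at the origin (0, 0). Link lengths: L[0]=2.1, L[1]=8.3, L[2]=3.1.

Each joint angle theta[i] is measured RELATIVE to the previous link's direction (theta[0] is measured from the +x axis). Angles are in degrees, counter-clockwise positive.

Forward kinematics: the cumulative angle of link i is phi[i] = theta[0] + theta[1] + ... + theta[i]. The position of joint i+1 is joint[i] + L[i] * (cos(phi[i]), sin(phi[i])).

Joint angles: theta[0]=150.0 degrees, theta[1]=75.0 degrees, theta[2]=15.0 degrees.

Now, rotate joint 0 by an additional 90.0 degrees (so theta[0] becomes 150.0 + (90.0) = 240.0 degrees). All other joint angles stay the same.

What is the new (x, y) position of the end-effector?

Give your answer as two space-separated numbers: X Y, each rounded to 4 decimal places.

Answer: 7.5037 -9.2376

Derivation:
joint[0] = (0.0000, 0.0000)  (base)
link 0: phi[0] = 240 = 240 deg
  cos(240 deg) = -0.5000, sin(240 deg) = -0.8660
  joint[1] = (0.0000, 0.0000) + 2.1 * (-0.5000, -0.8660) = (0.0000 + -1.0500, 0.0000 + -1.8187) = (-1.0500, -1.8187)
link 1: phi[1] = 240 + 75 = 315 deg
  cos(315 deg) = 0.7071, sin(315 deg) = -0.7071
  joint[2] = (-1.0500, -1.8187) + 8.3 * (0.7071, -0.7071) = (-1.0500 + 5.8690, -1.8187 + -5.8690) = (4.8190, -7.6876)
link 2: phi[2] = 240 + 75 + 15 = 330 deg
  cos(330 deg) = 0.8660, sin(330 deg) = -0.5000
  joint[3] = (4.8190, -7.6876) + 3.1 * (0.8660, -0.5000) = (4.8190 + 2.6847, -7.6876 + -1.5500) = (7.5037, -9.2376)
End effector: (7.5037, -9.2376)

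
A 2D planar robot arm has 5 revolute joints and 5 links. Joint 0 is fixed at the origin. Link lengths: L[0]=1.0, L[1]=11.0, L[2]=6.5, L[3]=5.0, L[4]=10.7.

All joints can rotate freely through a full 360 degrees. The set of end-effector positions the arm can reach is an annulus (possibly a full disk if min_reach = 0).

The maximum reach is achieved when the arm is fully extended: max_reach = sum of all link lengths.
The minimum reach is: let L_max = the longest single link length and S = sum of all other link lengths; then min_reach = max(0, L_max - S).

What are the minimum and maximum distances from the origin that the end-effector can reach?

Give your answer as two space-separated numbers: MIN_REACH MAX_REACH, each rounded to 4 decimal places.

Answer: 0.0000 34.2000

Derivation:
Link lengths: [1.0, 11.0, 6.5, 5.0, 10.7]
max_reach = 1 + 11 + 6.5 + 5 + 10.7 = 34.2
L_max = max([1.0, 11.0, 6.5, 5.0, 10.7]) = 11
S (sum of others) = 34.2 - 11 = 23.2
min_reach = max(0, 11 - 23.2) = max(0, -12.2) = 0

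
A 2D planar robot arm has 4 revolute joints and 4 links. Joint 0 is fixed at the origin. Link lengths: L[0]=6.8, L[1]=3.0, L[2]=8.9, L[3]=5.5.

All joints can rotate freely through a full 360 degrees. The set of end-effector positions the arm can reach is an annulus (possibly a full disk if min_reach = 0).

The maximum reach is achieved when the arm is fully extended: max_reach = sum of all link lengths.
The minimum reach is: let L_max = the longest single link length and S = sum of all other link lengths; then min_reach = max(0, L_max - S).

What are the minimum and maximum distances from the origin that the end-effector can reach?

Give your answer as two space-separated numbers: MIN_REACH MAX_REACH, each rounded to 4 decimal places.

Answer: 0.0000 24.2000

Derivation:
Link lengths: [6.8, 3.0, 8.9, 5.5]
max_reach = 6.8 + 3 + 8.9 + 5.5 = 24.2
L_max = max([6.8, 3.0, 8.9, 5.5]) = 8.9
S (sum of others) = 24.2 - 8.9 = 15.3
min_reach = max(0, 8.9 - 15.3) = max(0, -6.4) = 0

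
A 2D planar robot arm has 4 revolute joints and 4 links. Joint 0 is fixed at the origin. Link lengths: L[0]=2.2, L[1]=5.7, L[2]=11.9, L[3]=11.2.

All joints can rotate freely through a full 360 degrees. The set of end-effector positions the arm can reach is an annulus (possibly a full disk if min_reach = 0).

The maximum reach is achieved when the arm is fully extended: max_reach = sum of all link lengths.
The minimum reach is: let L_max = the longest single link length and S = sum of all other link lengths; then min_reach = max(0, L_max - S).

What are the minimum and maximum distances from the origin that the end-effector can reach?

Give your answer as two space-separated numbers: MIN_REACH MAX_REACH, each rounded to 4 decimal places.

Link lengths: [2.2, 5.7, 11.9, 11.2]
max_reach = 2.2 + 5.7 + 11.9 + 11.2 = 31
L_max = max([2.2, 5.7, 11.9, 11.2]) = 11.9
S (sum of others) = 31 - 11.9 = 19.1
min_reach = max(0, 11.9 - 19.1) = max(0, -7.2) = 0

Answer: 0.0000 31.0000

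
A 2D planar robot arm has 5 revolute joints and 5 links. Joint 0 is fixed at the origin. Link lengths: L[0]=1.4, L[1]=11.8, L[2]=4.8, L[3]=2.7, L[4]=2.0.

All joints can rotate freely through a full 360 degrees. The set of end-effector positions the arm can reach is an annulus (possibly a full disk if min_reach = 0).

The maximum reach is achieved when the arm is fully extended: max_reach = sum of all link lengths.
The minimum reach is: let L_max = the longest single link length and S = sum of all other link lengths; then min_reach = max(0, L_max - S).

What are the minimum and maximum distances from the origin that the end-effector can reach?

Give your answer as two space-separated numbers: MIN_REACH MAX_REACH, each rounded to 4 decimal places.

Answer: 0.9000 22.7000

Derivation:
Link lengths: [1.4, 11.8, 4.8, 2.7, 2.0]
max_reach = 1.4 + 11.8 + 4.8 + 2.7 + 2 = 22.7
L_max = max([1.4, 11.8, 4.8, 2.7, 2.0]) = 11.8
S (sum of others) = 22.7 - 11.8 = 10.9
min_reach = max(0, 11.8 - 10.9) = max(0, 0.9) = 0.9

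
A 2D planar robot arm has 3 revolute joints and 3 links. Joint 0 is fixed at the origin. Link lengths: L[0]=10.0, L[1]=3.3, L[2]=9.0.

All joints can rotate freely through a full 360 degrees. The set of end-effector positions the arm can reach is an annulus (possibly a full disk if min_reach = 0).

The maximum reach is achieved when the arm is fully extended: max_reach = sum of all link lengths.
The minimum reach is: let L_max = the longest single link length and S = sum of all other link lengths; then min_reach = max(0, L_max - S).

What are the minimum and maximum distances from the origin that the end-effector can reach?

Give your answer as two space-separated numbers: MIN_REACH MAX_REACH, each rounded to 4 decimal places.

Link lengths: [10.0, 3.3, 9.0]
max_reach = 10 + 3.3 + 9 = 22.3
L_max = max([10.0, 3.3, 9.0]) = 10
S (sum of others) = 22.3 - 10 = 12.3
min_reach = max(0, 10 - 12.3) = max(0, -2.3) = 0

Answer: 0.0000 22.3000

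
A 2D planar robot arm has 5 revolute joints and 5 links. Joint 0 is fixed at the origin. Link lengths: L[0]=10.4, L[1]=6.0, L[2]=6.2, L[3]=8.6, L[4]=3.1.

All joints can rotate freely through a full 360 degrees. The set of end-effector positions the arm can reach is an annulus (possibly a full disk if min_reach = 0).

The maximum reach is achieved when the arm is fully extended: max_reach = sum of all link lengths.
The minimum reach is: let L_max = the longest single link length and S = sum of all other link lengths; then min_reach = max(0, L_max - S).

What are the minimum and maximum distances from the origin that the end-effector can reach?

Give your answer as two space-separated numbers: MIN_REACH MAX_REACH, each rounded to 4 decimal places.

Answer: 0.0000 34.3000

Derivation:
Link lengths: [10.4, 6.0, 6.2, 8.6, 3.1]
max_reach = 10.4 + 6 + 6.2 + 8.6 + 3.1 = 34.3
L_max = max([10.4, 6.0, 6.2, 8.6, 3.1]) = 10.4
S (sum of others) = 34.3 - 10.4 = 23.9
min_reach = max(0, 10.4 - 23.9) = max(0, -13.5) = 0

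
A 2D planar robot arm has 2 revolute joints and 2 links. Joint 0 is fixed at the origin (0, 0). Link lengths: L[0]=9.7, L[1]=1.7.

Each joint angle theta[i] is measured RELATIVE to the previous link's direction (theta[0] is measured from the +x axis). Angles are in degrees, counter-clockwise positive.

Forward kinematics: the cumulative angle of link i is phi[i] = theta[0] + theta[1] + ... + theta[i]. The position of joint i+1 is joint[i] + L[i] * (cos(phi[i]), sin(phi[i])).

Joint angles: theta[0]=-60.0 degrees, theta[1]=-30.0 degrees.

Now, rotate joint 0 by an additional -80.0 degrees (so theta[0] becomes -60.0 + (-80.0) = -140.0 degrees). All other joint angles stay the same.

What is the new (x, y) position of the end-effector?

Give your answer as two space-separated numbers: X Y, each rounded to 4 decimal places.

Answer: -9.1048 -6.5302

Derivation:
joint[0] = (0.0000, 0.0000)  (base)
link 0: phi[0] = -140 = -140 deg
  cos(-140 deg) = -0.7660, sin(-140 deg) = -0.6428
  joint[1] = (0.0000, 0.0000) + 9.7 * (-0.7660, -0.6428) = (0.0000 + -7.4306, 0.0000 + -6.2350) = (-7.4306, -6.2350)
link 1: phi[1] = -140 + -30 = -170 deg
  cos(-170 deg) = -0.9848, sin(-170 deg) = -0.1736
  joint[2] = (-7.4306, -6.2350) + 1.7 * (-0.9848, -0.1736) = (-7.4306 + -1.6742, -6.2350 + -0.2952) = (-9.1048, -6.5302)
End effector: (-9.1048, -6.5302)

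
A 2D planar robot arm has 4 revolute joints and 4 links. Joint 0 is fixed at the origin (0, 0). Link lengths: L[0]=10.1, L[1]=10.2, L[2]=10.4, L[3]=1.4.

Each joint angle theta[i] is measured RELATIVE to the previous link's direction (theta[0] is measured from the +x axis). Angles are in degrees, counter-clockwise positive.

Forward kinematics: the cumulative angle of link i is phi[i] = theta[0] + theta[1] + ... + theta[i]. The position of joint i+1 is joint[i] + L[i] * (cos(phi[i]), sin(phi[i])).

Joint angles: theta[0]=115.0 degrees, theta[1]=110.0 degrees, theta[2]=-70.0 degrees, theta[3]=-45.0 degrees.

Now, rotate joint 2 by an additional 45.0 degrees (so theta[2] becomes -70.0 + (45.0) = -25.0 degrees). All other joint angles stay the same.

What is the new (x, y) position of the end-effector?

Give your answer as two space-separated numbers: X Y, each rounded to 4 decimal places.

Answer: -22.5226 -1.0241

Derivation:
joint[0] = (0.0000, 0.0000)  (base)
link 0: phi[0] = 115 = 115 deg
  cos(115 deg) = -0.4226, sin(115 deg) = 0.9063
  joint[1] = (0.0000, 0.0000) + 10.1 * (-0.4226, 0.9063) = (0.0000 + -4.2684, 0.0000 + 9.1537) = (-4.2684, 9.1537)
link 1: phi[1] = 115 + 110 = 225 deg
  cos(225 deg) = -0.7071, sin(225 deg) = -0.7071
  joint[2] = (-4.2684, 9.1537) + 10.2 * (-0.7071, -0.7071) = (-4.2684 + -7.2125, 9.1537 + -7.2125) = (-11.4809, 1.9412)
link 2: phi[2] = 115 + 110 + -25 = 200 deg
  cos(200 deg) = -0.9397, sin(200 deg) = -0.3420
  joint[3] = (-11.4809, 1.9412) + 10.4 * (-0.9397, -0.3420) = (-11.4809 + -9.7728, 1.9412 + -3.5570) = (-21.2537, -1.6158)
link 3: phi[3] = 115 + 110 + -25 + -45 = 155 deg
  cos(155 deg) = -0.9063, sin(155 deg) = 0.4226
  joint[4] = (-21.2537, -1.6158) + 1.4 * (-0.9063, 0.4226) = (-21.2537 + -1.2688, -1.6158 + 0.5917) = (-22.5226, -1.0241)
End effector: (-22.5226, -1.0241)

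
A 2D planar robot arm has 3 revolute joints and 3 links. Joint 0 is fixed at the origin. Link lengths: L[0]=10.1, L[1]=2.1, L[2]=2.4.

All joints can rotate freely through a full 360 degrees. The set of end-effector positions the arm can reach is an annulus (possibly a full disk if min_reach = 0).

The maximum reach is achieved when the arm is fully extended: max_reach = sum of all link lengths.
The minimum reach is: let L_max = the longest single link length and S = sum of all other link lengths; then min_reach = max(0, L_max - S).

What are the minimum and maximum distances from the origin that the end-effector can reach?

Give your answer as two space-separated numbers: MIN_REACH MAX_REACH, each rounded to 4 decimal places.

Link lengths: [10.1, 2.1, 2.4]
max_reach = 10.1 + 2.1 + 2.4 = 14.6
L_max = max([10.1, 2.1, 2.4]) = 10.1
S (sum of others) = 14.6 - 10.1 = 4.5
min_reach = max(0, 10.1 - 4.5) = max(0, 5.6) = 5.6

Answer: 5.6000 14.6000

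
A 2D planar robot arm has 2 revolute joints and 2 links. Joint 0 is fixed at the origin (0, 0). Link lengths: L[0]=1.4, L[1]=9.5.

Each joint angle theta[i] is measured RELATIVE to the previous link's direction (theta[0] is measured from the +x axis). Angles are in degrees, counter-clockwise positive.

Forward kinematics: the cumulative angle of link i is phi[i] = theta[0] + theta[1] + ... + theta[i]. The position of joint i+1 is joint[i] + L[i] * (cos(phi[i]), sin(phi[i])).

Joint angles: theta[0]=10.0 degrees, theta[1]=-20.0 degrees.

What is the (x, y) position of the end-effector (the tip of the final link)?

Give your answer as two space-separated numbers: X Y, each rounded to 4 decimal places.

Answer: 10.7344 -1.4066

Derivation:
joint[0] = (0.0000, 0.0000)  (base)
link 0: phi[0] = 10 = 10 deg
  cos(10 deg) = 0.9848, sin(10 deg) = 0.1736
  joint[1] = (0.0000, 0.0000) + 1.4 * (0.9848, 0.1736) = (0.0000 + 1.3787, 0.0000 + 0.2431) = (1.3787, 0.2431)
link 1: phi[1] = 10 + -20 = -10 deg
  cos(-10 deg) = 0.9848, sin(-10 deg) = -0.1736
  joint[2] = (1.3787, 0.2431) + 9.5 * (0.9848, -0.1736) = (1.3787 + 9.3557, 0.2431 + -1.6497) = (10.7344, -1.4066)
End effector: (10.7344, -1.4066)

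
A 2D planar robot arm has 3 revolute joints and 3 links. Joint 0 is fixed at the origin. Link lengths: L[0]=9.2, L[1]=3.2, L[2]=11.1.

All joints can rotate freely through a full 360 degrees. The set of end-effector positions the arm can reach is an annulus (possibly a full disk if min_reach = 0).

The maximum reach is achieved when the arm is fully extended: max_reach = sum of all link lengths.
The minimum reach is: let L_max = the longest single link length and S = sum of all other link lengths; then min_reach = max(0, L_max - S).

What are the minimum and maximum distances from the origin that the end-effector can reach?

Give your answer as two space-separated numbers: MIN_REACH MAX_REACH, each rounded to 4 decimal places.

Answer: 0.0000 23.5000

Derivation:
Link lengths: [9.2, 3.2, 11.1]
max_reach = 9.2 + 3.2 + 11.1 = 23.5
L_max = max([9.2, 3.2, 11.1]) = 11.1
S (sum of others) = 23.5 - 11.1 = 12.4
min_reach = max(0, 11.1 - 12.4) = max(0, -1.3) = 0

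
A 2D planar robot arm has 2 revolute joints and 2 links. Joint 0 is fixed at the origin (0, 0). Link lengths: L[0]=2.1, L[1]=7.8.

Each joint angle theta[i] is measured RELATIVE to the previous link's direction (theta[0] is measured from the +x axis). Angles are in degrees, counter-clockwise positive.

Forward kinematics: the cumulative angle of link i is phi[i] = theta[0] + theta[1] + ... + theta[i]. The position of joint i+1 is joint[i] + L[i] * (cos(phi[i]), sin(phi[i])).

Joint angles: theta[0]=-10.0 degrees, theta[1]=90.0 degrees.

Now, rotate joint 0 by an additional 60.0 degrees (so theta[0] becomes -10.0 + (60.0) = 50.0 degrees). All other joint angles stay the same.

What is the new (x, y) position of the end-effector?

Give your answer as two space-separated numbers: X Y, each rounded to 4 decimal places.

joint[0] = (0.0000, 0.0000)  (base)
link 0: phi[0] = 50 = 50 deg
  cos(50 deg) = 0.6428, sin(50 deg) = 0.7660
  joint[1] = (0.0000, 0.0000) + 2.1 * (0.6428, 0.7660) = (0.0000 + 1.3499, 0.0000 + 1.6087) = (1.3499, 1.6087)
link 1: phi[1] = 50 + 90 = 140 deg
  cos(140 deg) = -0.7660, sin(140 deg) = 0.6428
  joint[2] = (1.3499, 1.6087) + 7.8 * (-0.7660, 0.6428) = (1.3499 + -5.9751, 1.6087 + 5.0137) = (-4.6253, 6.6224)
End effector: (-4.6253, 6.6224)

Answer: -4.6253 6.6224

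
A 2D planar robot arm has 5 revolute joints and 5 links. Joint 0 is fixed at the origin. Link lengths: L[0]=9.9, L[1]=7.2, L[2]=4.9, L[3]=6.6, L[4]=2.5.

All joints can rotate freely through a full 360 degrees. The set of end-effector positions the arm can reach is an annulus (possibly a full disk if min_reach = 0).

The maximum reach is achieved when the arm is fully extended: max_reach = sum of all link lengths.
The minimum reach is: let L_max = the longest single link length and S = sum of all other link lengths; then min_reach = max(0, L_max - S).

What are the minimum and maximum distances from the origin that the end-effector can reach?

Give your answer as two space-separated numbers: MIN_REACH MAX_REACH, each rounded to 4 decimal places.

Answer: 0.0000 31.1000

Derivation:
Link lengths: [9.9, 7.2, 4.9, 6.6, 2.5]
max_reach = 9.9 + 7.2 + 4.9 + 6.6 + 2.5 = 31.1
L_max = max([9.9, 7.2, 4.9, 6.6, 2.5]) = 9.9
S (sum of others) = 31.1 - 9.9 = 21.2
min_reach = max(0, 9.9 - 21.2) = max(0, -11.3) = 0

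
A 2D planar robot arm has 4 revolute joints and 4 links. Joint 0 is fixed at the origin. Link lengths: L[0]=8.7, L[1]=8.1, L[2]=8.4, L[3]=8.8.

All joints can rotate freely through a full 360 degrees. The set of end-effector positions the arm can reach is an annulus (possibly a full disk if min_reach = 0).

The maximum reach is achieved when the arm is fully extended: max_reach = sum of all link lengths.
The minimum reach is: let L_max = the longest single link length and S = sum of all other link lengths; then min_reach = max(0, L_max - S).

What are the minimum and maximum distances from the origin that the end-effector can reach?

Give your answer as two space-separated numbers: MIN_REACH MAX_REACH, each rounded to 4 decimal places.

Answer: 0.0000 34.0000

Derivation:
Link lengths: [8.7, 8.1, 8.4, 8.8]
max_reach = 8.7 + 8.1 + 8.4 + 8.8 = 34
L_max = max([8.7, 8.1, 8.4, 8.8]) = 8.8
S (sum of others) = 34 - 8.8 = 25.2
min_reach = max(0, 8.8 - 25.2) = max(0, -16.4) = 0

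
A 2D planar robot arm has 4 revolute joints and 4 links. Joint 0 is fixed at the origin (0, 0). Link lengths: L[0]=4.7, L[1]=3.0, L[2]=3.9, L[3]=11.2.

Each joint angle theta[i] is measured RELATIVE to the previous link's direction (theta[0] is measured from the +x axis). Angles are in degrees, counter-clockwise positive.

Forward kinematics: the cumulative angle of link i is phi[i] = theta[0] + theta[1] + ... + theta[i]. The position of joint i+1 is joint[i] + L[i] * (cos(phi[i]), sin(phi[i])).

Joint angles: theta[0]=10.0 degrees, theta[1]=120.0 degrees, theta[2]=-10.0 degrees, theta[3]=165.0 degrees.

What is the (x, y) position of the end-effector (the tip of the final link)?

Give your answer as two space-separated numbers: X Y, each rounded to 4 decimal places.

Answer: 3.6490 -4.3266

Derivation:
joint[0] = (0.0000, 0.0000)  (base)
link 0: phi[0] = 10 = 10 deg
  cos(10 deg) = 0.9848, sin(10 deg) = 0.1736
  joint[1] = (0.0000, 0.0000) + 4.7 * (0.9848, 0.1736) = (0.0000 + 4.6286, 0.0000 + 0.8161) = (4.6286, 0.8161)
link 1: phi[1] = 10 + 120 = 130 deg
  cos(130 deg) = -0.6428, sin(130 deg) = 0.7660
  joint[2] = (4.6286, 0.8161) + 3 * (-0.6428, 0.7660) = (4.6286 + -1.9284, 0.8161 + 2.2981) = (2.7002, 3.1143)
link 2: phi[2] = 10 + 120 + -10 = 120 deg
  cos(120 deg) = -0.5000, sin(120 deg) = 0.8660
  joint[3] = (2.7002, 3.1143) + 3.9 * (-0.5000, 0.8660) = (2.7002 + -1.9500, 3.1143 + 3.3775) = (0.7502, 6.4918)
link 3: phi[3] = 10 + 120 + -10 + 165 = 285 deg
  cos(285 deg) = 0.2588, sin(285 deg) = -0.9659
  joint[4] = (0.7502, 6.4918) + 11.2 * (0.2588, -0.9659) = (0.7502 + 2.8988, 6.4918 + -10.8184) = (3.6490, -4.3266)
End effector: (3.6490, -4.3266)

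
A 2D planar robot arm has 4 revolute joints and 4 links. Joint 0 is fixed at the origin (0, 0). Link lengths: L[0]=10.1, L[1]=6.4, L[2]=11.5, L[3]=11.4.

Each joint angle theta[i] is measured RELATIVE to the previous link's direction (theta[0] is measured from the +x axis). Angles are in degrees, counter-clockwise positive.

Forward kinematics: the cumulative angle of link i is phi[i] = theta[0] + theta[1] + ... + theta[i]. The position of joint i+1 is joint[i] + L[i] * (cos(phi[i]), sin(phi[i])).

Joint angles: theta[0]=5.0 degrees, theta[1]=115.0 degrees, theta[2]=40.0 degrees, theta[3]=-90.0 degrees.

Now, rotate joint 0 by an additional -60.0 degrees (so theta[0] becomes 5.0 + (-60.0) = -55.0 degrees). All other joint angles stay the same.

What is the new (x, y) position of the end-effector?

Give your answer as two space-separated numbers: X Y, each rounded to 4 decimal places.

Answer: 18.2230 10.5740

Derivation:
joint[0] = (0.0000, 0.0000)  (base)
link 0: phi[0] = -55 = -55 deg
  cos(-55 deg) = 0.5736, sin(-55 deg) = -0.8192
  joint[1] = (0.0000, 0.0000) + 10.1 * (0.5736, -0.8192) = (0.0000 + 5.7931, 0.0000 + -8.2734) = (5.7931, -8.2734)
link 1: phi[1] = -55 + 115 = 60 deg
  cos(60 deg) = 0.5000, sin(60 deg) = 0.8660
  joint[2] = (5.7931, -8.2734) + 6.4 * (0.5000, 0.8660) = (5.7931 + 3.2000, -8.2734 + 5.5426) = (8.9931, -2.7309)
link 2: phi[2] = -55 + 115 + 40 = 100 deg
  cos(100 deg) = -0.1736, sin(100 deg) = 0.9848
  joint[3] = (8.9931, -2.7309) + 11.5 * (-0.1736, 0.9848) = (8.9931 + -1.9970, -2.7309 + 11.3253) = (6.9962, 8.5944)
link 3: phi[3] = -55 + 115 + 40 + -90 = 10 deg
  cos(10 deg) = 0.9848, sin(10 deg) = 0.1736
  joint[4] = (6.9962, 8.5944) + 11.4 * (0.9848, 0.1736) = (6.9962 + 11.2268, 8.5944 + 1.9796) = (18.2230, 10.5740)
End effector: (18.2230, 10.5740)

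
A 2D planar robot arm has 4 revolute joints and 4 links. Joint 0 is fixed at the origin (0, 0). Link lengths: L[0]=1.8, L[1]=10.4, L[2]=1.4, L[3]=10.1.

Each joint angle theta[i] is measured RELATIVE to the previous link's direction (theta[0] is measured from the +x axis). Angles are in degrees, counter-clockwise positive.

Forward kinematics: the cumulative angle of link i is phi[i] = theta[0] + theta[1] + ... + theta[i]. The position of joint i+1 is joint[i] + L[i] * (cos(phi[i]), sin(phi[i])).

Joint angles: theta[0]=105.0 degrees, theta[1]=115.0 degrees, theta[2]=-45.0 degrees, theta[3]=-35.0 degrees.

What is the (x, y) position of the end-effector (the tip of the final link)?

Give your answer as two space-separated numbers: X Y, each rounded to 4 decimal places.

Answer: -17.5645 1.6678

Derivation:
joint[0] = (0.0000, 0.0000)  (base)
link 0: phi[0] = 105 = 105 deg
  cos(105 deg) = -0.2588, sin(105 deg) = 0.9659
  joint[1] = (0.0000, 0.0000) + 1.8 * (-0.2588, 0.9659) = (0.0000 + -0.4659, 0.0000 + 1.7387) = (-0.4659, 1.7387)
link 1: phi[1] = 105 + 115 = 220 deg
  cos(220 deg) = -0.7660, sin(220 deg) = -0.6428
  joint[2] = (-0.4659, 1.7387) + 10.4 * (-0.7660, -0.6428) = (-0.4659 + -7.9669, 1.7387 + -6.6850) = (-8.4327, -4.9463)
link 2: phi[2] = 105 + 115 + -45 = 175 deg
  cos(175 deg) = -0.9962, sin(175 deg) = 0.0872
  joint[3] = (-8.4327, -4.9463) + 1.4 * (-0.9962, 0.0872) = (-8.4327 + -1.3947, -4.9463 + 0.1220) = (-9.8274, -4.8243)
link 3: phi[3] = 105 + 115 + -45 + -35 = 140 deg
  cos(140 deg) = -0.7660, sin(140 deg) = 0.6428
  joint[4] = (-9.8274, -4.8243) + 10.1 * (-0.7660, 0.6428) = (-9.8274 + -7.7370, -4.8243 + 6.4922) = (-17.5645, 1.6678)
End effector: (-17.5645, 1.6678)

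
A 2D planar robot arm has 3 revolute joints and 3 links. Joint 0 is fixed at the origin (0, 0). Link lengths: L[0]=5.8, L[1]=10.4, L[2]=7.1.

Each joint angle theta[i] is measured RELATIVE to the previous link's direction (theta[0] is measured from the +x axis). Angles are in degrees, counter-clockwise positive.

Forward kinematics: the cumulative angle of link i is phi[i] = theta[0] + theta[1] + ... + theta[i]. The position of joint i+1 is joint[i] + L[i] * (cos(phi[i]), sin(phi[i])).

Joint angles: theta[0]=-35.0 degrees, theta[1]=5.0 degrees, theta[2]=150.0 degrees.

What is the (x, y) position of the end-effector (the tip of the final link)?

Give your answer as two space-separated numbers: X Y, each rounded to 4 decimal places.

Answer: 10.2077 -2.3780

Derivation:
joint[0] = (0.0000, 0.0000)  (base)
link 0: phi[0] = -35 = -35 deg
  cos(-35 deg) = 0.8192, sin(-35 deg) = -0.5736
  joint[1] = (0.0000, 0.0000) + 5.8 * (0.8192, -0.5736) = (0.0000 + 4.7511, 0.0000 + -3.3267) = (4.7511, -3.3267)
link 1: phi[1] = -35 + 5 = -30 deg
  cos(-30 deg) = 0.8660, sin(-30 deg) = -0.5000
  joint[2] = (4.7511, -3.3267) + 10.4 * (0.8660, -0.5000) = (4.7511 + 9.0067, -3.3267 + -5.2000) = (13.7577, -8.5267)
link 2: phi[2] = -35 + 5 + 150 = 120 deg
  cos(120 deg) = -0.5000, sin(120 deg) = 0.8660
  joint[3] = (13.7577, -8.5267) + 7.1 * (-0.5000, 0.8660) = (13.7577 + -3.5500, -8.5267 + 6.1488) = (10.2077, -2.3780)
End effector: (10.2077, -2.3780)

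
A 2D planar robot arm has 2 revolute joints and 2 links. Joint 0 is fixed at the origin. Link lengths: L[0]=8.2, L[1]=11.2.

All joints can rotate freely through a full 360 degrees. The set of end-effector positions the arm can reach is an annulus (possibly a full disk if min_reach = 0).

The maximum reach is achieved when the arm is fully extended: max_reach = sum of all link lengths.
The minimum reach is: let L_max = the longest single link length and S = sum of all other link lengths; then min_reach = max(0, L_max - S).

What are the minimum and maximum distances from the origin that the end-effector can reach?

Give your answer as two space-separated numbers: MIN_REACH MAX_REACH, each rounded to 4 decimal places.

Answer: 3.0000 19.4000

Derivation:
Link lengths: [8.2, 11.2]
max_reach = 8.2 + 11.2 = 19.4
L_max = max([8.2, 11.2]) = 11.2
S (sum of others) = 19.4 - 11.2 = 8.2
min_reach = max(0, 11.2 - 8.2) = max(0, 3) = 3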